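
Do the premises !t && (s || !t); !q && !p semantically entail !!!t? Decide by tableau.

Initial set: {(!t && (s || !t)); (!q && !p); !!!!t}.
(!t && (s || !t)): α-rule — add !t, (s || !t).
(!q && !p): α-rule — add !q, !p.
!!!!t: drop double negation, giving !!t.
× closes — contains both t and !t.
All 1 branch closes.
Every branch closed, so the premises entail the conclusion.

Yes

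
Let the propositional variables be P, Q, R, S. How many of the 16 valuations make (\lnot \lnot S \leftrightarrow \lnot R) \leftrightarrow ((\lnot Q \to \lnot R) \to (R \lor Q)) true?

8

Initial set: {T ((\lnot \lnot S \leftrightarrow \lnot R) \leftrightarrow ((\lnot Q \to \lnot R) \to (R \lor Q)))}.
T ((\lnot \lnot S \leftrightarrow \lnot R) \leftrightarrow ((\lnot Q \to \lnot R) \to (R \lor Q))): β-rule — branch into T (\lnot \lnot S \leftrightarrow \lnot R), T ((\lnot Q \to \lnot R) \to (R \lor Q))  //  F (\lnot \lnot S \leftrightarrow \lnot R), F ((\lnot Q \to \lnot R) \to (R \lor Q)).
  branch 1 (add T (\lnot \lnot S \leftrightarrow \lnot R), T ((\lnot Q \to \lnot R) \to (R \lor Q))):
    T (\lnot \lnot S \leftrightarrow \lnot R): β-rule — branch into T \lnot \lnot S, T \lnot R  //  F \lnot \lnot S, F \lnot R.
      branch 1.1 (add T \lnot \lnot S, T \lnot R):
        T \lnot \lnot S: drop double negation, giving T S.
        T ((\lnot Q \to \lnot R) \to (R \lor Q)): β-rule — branch into F (\lnot Q \to \lnot R)  //  T (R \lor Q).
          branch 1.1.1 (add F (\lnot Q \to \lnot R)):
            F (\lnot Q \to \lnot R): α-rule — add T \lnot Q, F \lnot R.
            × closes — contains both R and \lnot R.
          branch 1.1.2 (add T (R \lor Q)):
            T (R \lor Q): β-rule — branch into T R  //  T Q.
              branch 1.1.2.1 (add T R):
                × closes — contains both R and \lnot R.
              branch 1.1.2.2 (add T Q):
                ○ open, literals {Q=1, R=0, S=1}.
      branch 1.2 (add F \lnot \lnot S, F \lnot R):
        F \lnot \lnot S: drop double negation, giving F S.
        T ((\lnot Q \to \lnot R) \to (R \lor Q)): β-rule — branch into F (\lnot Q \to \lnot R)  //  T (R \lor Q).
          branch 1.2.1 (add F (\lnot Q \to \lnot R)):
            F (\lnot Q \to \lnot R): α-rule — add T \lnot Q, F \lnot R.
            ○ open, literals {Q=0, R=1, S=0}.
          branch 1.2.2 (add T (R \lor Q)):
            T (R \lor Q): β-rule — branch into T R  //  T Q.
              branch 1.2.2.1 (add T R):
                ○ open, literals {R=1, S=0}.
              branch 1.2.2.2 (add T Q):
                ○ open, literals {Q=1, R=1, S=0}.
  branch 2 (add F (\lnot \lnot S \leftrightarrow \lnot R), F ((\lnot Q \to \lnot R) \to (R \lor Q))):
    F ((\lnot Q \to \lnot R) \to (R \lor Q)): α-rule — add T (\lnot Q \to \lnot R), F (R \lor Q).
    F (R \lor Q): α-rule — add F R, F Q.
    F (\lnot \lnot S \leftrightarrow \lnot R): β-rule — branch into T \lnot \lnot S, F \lnot R  //  F \lnot \lnot S, T \lnot R.
      branch 2.1 (add T \lnot \lnot S, F \lnot R):
        × closes — contains both R and \lnot R.
      branch 2.2 (add F \lnot \lnot S, T \lnot R):
        F \lnot \lnot S: drop double negation, giving F S.
        T (\lnot Q \to \lnot R): β-rule — branch into F \lnot Q  //  T \lnot R.
          branch 2.2.1 (add F \lnot Q):
            × closes — contains both Q and \lnot Q.
          branch 2.2.2 (add T \lnot R):
            ○ open, literals {Q=0, R=0, S=0}.
4 branches closed, 5 open.
Each open branch fixes some atoms; the unmentioned ones are free. Counting distinct full assignments: branch {Q=1, R=0, S=1} (P) contributes 2 new; branch {Q=0, R=1, S=0} (P) contributes 2 new; branch {R=1, S=0} (P, Q) contributes 2 new; branch {Q=1, R=1, S=0} (P) contributes 0 new; branch {Q=0, R=0, S=0} (P) contributes 2 new. Total: 8.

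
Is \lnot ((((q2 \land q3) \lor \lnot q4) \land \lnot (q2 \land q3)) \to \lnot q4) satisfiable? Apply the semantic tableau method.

Unsatisfiable

Initial set: {\lnot ((((q2 \land q3) \lor \lnot q4) \land \lnot (q2 \land q3)) \to \lnot q4)}.
\lnot ((((q2 \land q3) \lor \lnot q4) \land \lnot (q2 \land q3)) \to \lnot q4): α-rule — add (((q2 \land q3) \lor \lnot q4) \land \lnot (q2 \land q3)), \lnot \lnot q4.
(((q2 \land q3) \lor \lnot q4) \land \lnot (q2 \land q3)): α-rule — add ((q2 \land q3) \lor \lnot q4), \lnot (q2 \land q3).
((q2 \land q3) \lor \lnot q4): β-rule — branch into (q2 \land q3)  //  \lnot q4.
  branch 1 (add (q2 \land q3)):
    (q2 \land q3): α-rule — add q2, q3.
    \lnot (q2 \land q3): β-rule — branch into \lnot q2  //  \lnot q3.
      branch 1.1 (add \lnot q2):
        × closes — contains both q2 and \lnot q2.
      branch 1.2 (add \lnot q3):
        × closes — contains both q3 and \lnot q3.
  branch 2 (add \lnot q4):
    × closes — contains both q4 and \lnot q4.
All 3 branches close.
Every branch closed; the formula is unsatisfiable.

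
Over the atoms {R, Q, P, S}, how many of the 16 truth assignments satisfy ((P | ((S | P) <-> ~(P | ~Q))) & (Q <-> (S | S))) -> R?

12

Initial set: {(((P | ((S | P) <-> ~(P | ~Q))) & (Q <-> (S | S))) -> R)}.
(((P | ((S | P) <-> ~(P | ~Q))) & (Q <-> (S | S))) -> R): β-rule — branch into ~((P | ((S | P) <-> ~(P | ~Q))) & (Q <-> (S | S)))  //  R.
  branch 1 (add ~((P | ((S | P) <-> ~(P | ~Q))) & (Q <-> (S | S)))):
    ~((P | ((S | P) <-> ~(P | ~Q))) & (Q <-> (S | S))): β-rule — branch into ~(P | ((S | P) <-> ~(P | ~Q)))  //  ~(Q <-> (S | S)).
      branch 1.1 (add ~(P | ((S | P) <-> ~(P | ~Q)))):
        ~(P | ((S | P) <-> ~(P | ~Q))): α-rule — add ~P, ~((S | P) <-> ~(P | ~Q)).
        ~((S | P) <-> ~(P | ~Q)): β-rule — branch into (S | P), ~~(P | ~Q)  //  ~(S | P), ~(P | ~Q).
          branch 1.1.1 (add (S | P), ~~(P | ~Q)):
            (S | P): β-rule — branch into S  //  P.
              branch 1.1.1.1 (add S):
                ~~(P | ~Q): β-rule — branch into P  //  ~Q.
                  branch 1.1.1.1.1 (add P):
                    × closes — contains both P and ~P.
                  branch 1.1.1.1.2 (add ~Q):
                    ○ open, literals {P=0, Q=0, S=1}.
              branch 1.1.1.2 (add P):
                × closes — contains both P and ~P.
          branch 1.1.2 (add ~(S | P), ~(P | ~Q)):
            ~(S | P): α-rule — add ~S, ~P.
            ~(P | ~Q): α-rule — add ~P, ~~Q.
            ○ open, literals {P=0, Q=1, S=0}.
      branch 1.2 (add ~(Q <-> (S | S))):
        ~(Q <-> (S | S)): β-rule — branch into Q, ~(S | S)  //  ~Q, (S | S).
          branch 1.2.1 (add Q, ~(S | S)):
            ~(S | S): α-rule — add ~S, ~S.
            ○ open, literals {Q=1, S=0}.
          branch 1.2.2 (add ~Q, (S | S)):
            (S | S): β-rule — branch into S  //  S.
              branch 1.2.2.1 (add S):
                ○ open, literals {Q=0, S=1}.
              branch 1.2.2.2 (add S):
                ○ open, literals {Q=0, S=1}.
  branch 2 (add R):
    ○ open, literals {R=1}.
2 branches closed, 6 open.
Each open branch fixes some atoms; the unmentioned ones are free. Counting distinct full assignments: branch {P=0, Q=0, S=1} (R) contributes 2 new; branch {P=0, Q=1, S=0} (R) contributes 2 new; branch {Q=1, S=0} (R, P) contributes 2 new; branch {Q=0, S=1} (R, P) contributes 2 new; branch {Q=0, S=1} (R, P) contributes 0 new; branch {R=1} (Q, P, S) contributes 4 new. Total: 12.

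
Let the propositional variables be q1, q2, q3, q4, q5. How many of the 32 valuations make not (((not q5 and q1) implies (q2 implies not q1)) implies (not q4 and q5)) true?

Initial set: {not (((not q5 and q1) implies (q2 implies not q1)) implies (not q4 and q5))}.
not (((not q5 and q1) implies (q2 implies not q1)) implies (not q4 and q5)): α-rule — add ((not q5 and q1) implies (q2 implies not q1)), not (not q4 and q5).
((not q5 and q1) implies (q2 implies not q1)): β-rule — branch into not (not q5 and q1)  //  (q2 implies not q1).
  branch 1 (add not (not q5 and q1)):
    not (not q4 and q5): β-rule — branch into not not q4  //  not q5.
      branch 1.1 (add not not q4):
        not (not q5 and q1): β-rule — branch into not not q5  //  not q1.
          branch 1.1.1 (add not not q5):
            ○ open, literals {q4=1, q5=1}.
          branch 1.1.2 (add not q1):
            ○ open, literals {q1=0, q4=1}.
      branch 1.2 (add not q5):
        not (not q5 and q1): β-rule — branch into not not q5  //  not q1.
          branch 1.2.1 (add not not q5):
            × closes — contains both q5 and not q5.
          branch 1.2.2 (add not q1):
            ○ open, literals {q1=0, q5=0}.
  branch 2 (add (q2 implies not q1)):
    not (not q4 and q5): β-rule — branch into not not q4  //  not q5.
      branch 2.1 (add not not q4):
        (q2 implies not q1): β-rule — branch into not q2  //  not q1.
          branch 2.1.1 (add not q2):
            ○ open, literals {q2=0, q4=1}.
          branch 2.1.2 (add not q1):
            ○ open, literals {q1=0, q4=1}.
      branch 2.2 (add not q5):
        (q2 implies not q1): β-rule — branch into not q2  //  not q1.
          branch 2.2.1 (add not q2):
            ○ open, literals {q2=0, q5=0}.
          branch 2.2.2 (add not q1):
            ○ open, literals {q1=0, q5=0}.
1 branch closed, 7 open.
Each open branch fixes some atoms; the unmentioned ones are free. Counting distinct full assignments: branch {q4=1, q5=1} (q1, q2, q3) contributes 8 new; branch {q1=0, q4=1} (q2, q3, q5) contributes 4 new; branch {q1=0, q5=0} (q2, q3, q4) contributes 4 new; branch {q2=0, q4=1} (q1, q3, q5) contributes 2 new; branch {q1=0, q4=1} (q2, q3, q5) contributes 0 new; branch {q2=0, q5=0} (q1, q3, q4) contributes 2 new; branch {q1=0, q5=0} (q2, q3, q4) contributes 0 new. Total: 20.

20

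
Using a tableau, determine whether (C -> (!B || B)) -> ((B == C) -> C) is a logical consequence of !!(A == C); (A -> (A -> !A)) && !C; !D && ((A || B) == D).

No

Initial set: {!!(A == C); ((A -> (A -> !A)) && !C); (!D && ((A || B) == D)); !((C -> (!B || B)) -> ((B == C) -> C))}.
!!(A == C): drop double negation, giving (A == C).
((A -> (A -> !A)) && !C): α-rule — add (A -> (A -> !A)), !C.
(!D && ((A || B) == D)): α-rule — add !D, ((A || B) == D).
!((C -> (!B || B)) -> ((B == C) -> C)): α-rule — add (C -> (!B || B)), !((B == C) -> C).
!((B == C) -> C): α-rule — add (B == C), !C.
(A == C): β-rule — branch into A, C  //  !A, !C.
  branch 1 (add A, C):
    × closes — contains both C and !C.
  branch 2 (add !A, !C):
    (A -> (A -> !A)): β-rule — branch into !A  //  (A -> !A).
      branch 2.1 (add !A):
        ((A || B) == D): β-rule — branch into (A || B), D  //  !(A || B), !D.
          branch 2.1.1 (add (A || B), D):
            × closes — contains both D and !D.
          branch 2.1.2 (add !(A || B), !D):
            !(A || B): α-rule — add !A, !B.
            (C -> (!B || B)): β-rule — branch into !C  //  (!B || B).
              branch 2.1.2.1 (add !C):
                (B == C): β-rule — branch into B, C  //  !B, !C.
                  branch 2.1.2.1.1 (add B, C):
                    × closes — contains both B and !B.
                  branch 2.1.2.1.2 (add !B, !C):
                    ○ open, literals {A=false, B=false, C=false, D=false}.
              branch 2.1.2.2 (add (!B || B)):
                (B == C): β-rule — branch into B, C  //  !B, !C.
                  branch 2.1.2.2.1 (add B, C):
                    × closes — contains both B and !B.
                  branch 2.1.2.2.2 (add !B, !C):
                    (!B || B): β-rule — branch into !B  //  B.
                      branch 2.1.2.2.2.1 (add !B):
                        ○ open, literals {A=false, B=false, C=false, D=false}.
                      branch 2.1.2.2.2.2 (add B):
                        × closes — contains both B and !B.
      branch 2.2 (add (A -> !A)):
        ((A || B) == D): β-rule — branch into (A || B), D  //  !(A || B), !D.
          branch 2.2.1 (add (A || B), D):
            × closes — contains both D and !D.
          branch 2.2.2 (add !(A || B), !D):
            !(A || B): α-rule — add !A, !B.
            (C -> (!B || B)): β-rule — branch into !C  //  (!B || B).
              branch 2.2.2.1 (add !C):
                (B == C): β-rule — branch into B, C  //  !B, !C.
                  branch 2.2.2.1.1 (add B, C):
                    × closes — contains both B and !B.
                  branch 2.2.2.1.2 (add !B, !C):
                    (A -> !A): β-rule — branch into !A  //  !A.
                      branch 2.2.2.1.2.1 (add !A):
                        ○ open, literals {A=false, B=false, C=false, D=false}.
                      branch 2.2.2.1.2.2 (add !A):
                        ○ open, literals {A=false, B=false, C=false, D=false}.
              branch 2.2.2.2 (add (!B || B)):
                (B == C): β-rule — branch into B, C  //  !B, !C.
                  branch 2.2.2.2.1 (add B, C):
                    × closes — contains both B and !B.
                  branch 2.2.2.2.2 (add !B, !C):
                    (A -> !A): β-rule — branch into !A  //  !A.
                      branch 2.2.2.2.2.1 (add !A):
                        (!B || B): β-rule — branch into !B  //  B.
                          branch 2.2.2.2.2.1.1 (add !B):
                            ○ open, literals {A=false, B=false, C=false, D=false}.
                          branch 2.2.2.2.2.1.2 (add B):
                            × closes — contains both B and !B.
                      branch 2.2.2.2.2.2 (add !A):
                        (!B || B): β-rule — branch into !B  //  B.
                          branch 2.2.2.2.2.2.1 (add !B):
                            ○ open, literals {A=false, B=false, C=false, D=false}.
                          branch 2.2.2.2.2.2.2 (add B):
                            × closes — contains both B and !B.
10 branches closed, 6 open.
An open branch gives a countermodel: A=false, B=false, C=false, D=false (unmentioned atoms arbitrary); the premises hold there but the conclusion fails.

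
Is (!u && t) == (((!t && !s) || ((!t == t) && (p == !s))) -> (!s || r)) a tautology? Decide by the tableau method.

Not valid

Assume the negation and expand:
Initial set: {!((!u && t) == (((!t && !s) || ((!t == t) && (p == !s))) -> (!s || r)))}.
!((!u && t) == (((!t && !s) || ((!t == t) && (p == !s))) -> (!s || r))): β-rule — branch into (!u && t), !(((!t && !s) || ((!t == t) && (p == !s))) -> (!s || r))  //  !(!u && t), (((!t && !s) || ((!t == t) && (p == !s))) -> (!s || r)).
  branch 1 (add (!u && t), !(((!t && !s) || ((!t == t) && (p == !s))) -> (!s || r))):
    (!u && t): α-rule — add !u, t.
    !(((!t && !s) || ((!t == t) && (p == !s))) -> (!s || r)): α-rule — add ((!t && !s) || ((!t == t) && (p == !s))), !(!s || r).
    !(!s || r): α-rule — add !!s, !r.
    ((!t && !s) || ((!t == t) && (p == !s))): β-rule — branch into (!t && !s)  //  ((!t == t) && (p == !s)).
      branch 1.1 (add (!t && !s)):
        (!t && !s): α-rule — add !t, !s.
        × closes — contains both t and !t.
      branch 1.2 (add ((!t == t) && (p == !s))):
        ((!t == t) && (p == !s)): α-rule — add (!t == t), (p == !s).
        (!t == t): β-rule — branch into !t, t  //  !!t, !t.
          branch 1.2.1 (add !t, t):
            × closes — contains both t and !t.
          branch 1.2.2 (add !!t, !t):
            × closes — contains both t and !t.
  branch 2 (add !(!u && t), (((!t && !s) || ((!t == t) && (p == !s))) -> (!s || r))):
    !(!u && t): β-rule — branch into !!u  //  !t.
      branch 2.1 (add !!u):
        (((!t && !s) || ((!t == t) && (p == !s))) -> (!s || r)): β-rule — branch into !((!t && !s) || ((!t == t) && (p == !s)))  //  (!s || r).
          branch 2.1.1 (add !((!t && !s) || ((!t == t) && (p == !s)))):
            !((!t && !s) || ((!t == t) && (p == !s))): α-rule — add !(!t && !s), !((!t == t) && (p == !s)).
            !(!t && !s): β-rule — branch into !!t  //  !!s.
              branch 2.1.1.1 (add !!t):
                !((!t == t) && (p == !s)): β-rule — branch into !(!t == t)  //  !(p == !s).
                  branch 2.1.1.1.1 (add !(!t == t)):
                    !(!t == t): β-rule — branch into !t, !t  //  !!t, t.
                      branch 2.1.1.1.1.1 (add !t, !t):
                        × closes — contains both t and !t.
                      branch 2.1.1.1.1.2 (add !!t, t):
                        ○ open, literals {t=true, u=true}.
                  branch 2.1.1.1.2 (add !(p == !s)):
                    !(p == !s): β-rule — branch into p, !!s  //  !p, !s.
                      branch 2.1.1.1.2.1 (add p, !!s):
                        ○ open, literals {p=true, s=true, t=true, u=true}.
                      branch 2.1.1.1.2.2 (add !p, !s):
                        ○ open, literals {p=false, s=false, t=true, u=true}.
              branch 2.1.1.2 (add !!s):
                !((!t == t) && (p == !s)): β-rule — branch into !(!t == t)  //  !(p == !s).
                  branch 2.1.1.2.1 (add !(!t == t)):
                    !(!t == t): β-rule — branch into !t, !t  //  !!t, t.
                      branch 2.1.1.2.1.1 (add !t, !t):
                        ○ open, literals {s=true, t=false, u=true}.
                      branch 2.1.1.2.1.2 (add !!t, t):
                        ○ open, literals {s=true, t=true, u=true}.
                  branch 2.1.1.2.2 (add !(p == !s)):
                    !(p == !s): β-rule — branch into p, !!s  //  !p, !s.
                      branch 2.1.1.2.2.1 (add p, !!s):
                        ○ open, literals {p=true, s=true, u=true}.
                      branch 2.1.1.2.2.2 (add !p, !s):
                        × closes — contains both s and !s.
          branch 2.1.2 (add (!s || r)):
            (!s || r): β-rule — branch into !s  //  r.
              branch 2.1.2.1 (add !s):
                ○ open, literals {s=false, u=true}.
              branch 2.1.2.2 (add r):
                ○ open, literals {r=true, u=true}.
      branch 2.2 (add !t):
        (((!t && !s) || ((!t == t) && (p == !s))) -> (!s || r)): β-rule — branch into !((!t && !s) || ((!t == t) && (p == !s)))  //  (!s || r).
          branch 2.2.1 (add !((!t && !s) || ((!t == t) && (p == !s)))):
            !((!t && !s) || ((!t == t) && (p == !s))): α-rule — add !(!t && !s), !((!t == t) && (p == !s)).
            !(!t && !s): β-rule — branch into !!t  //  !!s.
              branch 2.2.1.1 (add !!t):
                × closes — contains both t and !t.
              branch 2.2.1.2 (add !!s):
                !((!t == t) && (p == !s)): β-rule — branch into !(!t == t)  //  !(p == !s).
                  branch 2.2.1.2.1 (add !(!t == t)):
                    !(!t == t): β-rule — branch into !t, !t  //  !!t, t.
                      branch 2.2.1.2.1.1 (add !t, !t):
                        ○ open, literals {s=true, t=false}.
                      branch 2.2.1.2.1.2 (add !!t, t):
                        × closes — contains both t and !t.
                  branch 2.2.1.2.2 (add !(p == !s)):
                    !(p == !s): β-rule — branch into p, !!s  //  !p, !s.
                      branch 2.2.1.2.2.1 (add p, !!s):
                        ○ open, literals {p=true, s=true, t=false}.
                      branch 2.2.1.2.2.2 (add !p, !s):
                        × closes — contains both s and !s.
          branch 2.2.2 (add (!s || r)):
            (!s || r): β-rule — branch into !s  //  r.
              branch 2.2.2.1 (add !s):
                ○ open, literals {s=false, t=false}.
              branch 2.2.2.2 (add r):
                ○ open, literals {r=true, t=false}.
8 branches closed, 12 open.
An open branch gives a countermodel: t=true, u=true (unmentioned atoms arbitrary); under it the original formula is false.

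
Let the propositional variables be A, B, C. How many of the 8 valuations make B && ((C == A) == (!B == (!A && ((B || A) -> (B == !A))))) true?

2

Initial set: {(B && ((C == A) == (!B == (!A && ((B || A) -> (B == !A))))))}.
(B && ((C == A) == (!B == (!A && ((B || A) -> (B == !A)))))): α-rule — add B, ((C == A) == (!B == (!A && ((B || A) -> (B == !A))))).
((C == A) == (!B == (!A && ((B || A) -> (B == !A))))): β-rule — branch into (C == A), (!B == (!A && ((B || A) -> (B == !A))))  //  !(C == A), !(!B == (!A && ((B || A) -> (B == !A)))).
  branch 1 (add (C == A), (!B == (!A && ((B || A) -> (B == !A))))):
    (C == A): β-rule — branch into C, A  //  !C, !A.
      branch 1.1 (add C, A):
        (!B == (!A && ((B || A) -> (B == !A)))): β-rule — branch into !B, (!A && ((B || A) -> (B == !A)))  //  !!B, !(!A && ((B || A) -> (B == !A))).
          branch 1.1.1 (add !B, (!A && ((B || A) -> (B == !A)))):
            × closes — contains both B and !B.
          branch 1.1.2 (add !!B, !(!A && ((B || A) -> (B == !A)))):
            !(!A && ((B || A) -> (B == !A))): β-rule — branch into !!A  //  !((B || A) -> (B == !A)).
              branch 1.1.2.1 (add !!A):
                ○ open, literals {A=1, B=1, C=1}.
              branch 1.1.2.2 (add !((B || A) -> (B == !A))):
                !((B || A) -> (B == !A)): α-rule — add (B || A), !(B == !A).
                (B || A): β-rule — branch into B  //  A.
                  branch 1.1.2.2.1 (add B):
                    !(B == !A): β-rule — branch into B, !!A  //  !B, !A.
                      branch 1.1.2.2.1.1 (add B, !!A):
                        ○ open, literals {A=1, B=1, C=1}.
                      branch 1.1.2.2.1.2 (add !B, !A):
                        × closes — contains both B and !B.
                  branch 1.1.2.2.2 (add A):
                    !(B == !A): β-rule — branch into B, !!A  //  !B, !A.
                      branch 1.1.2.2.2.1 (add B, !!A):
                        ○ open, literals {A=1, B=1, C=1}.
                      branch 1.1.2.2.2.2 (add !B, !A):
                        × closes — contains both B and !B.
      branch 1.2 (add !C, !A):
        (!B == (!A && ((B || A) -> (B == !A)))): β-rule — branch into !B, (!A && ((B || A) -> (B == !A)))  //  !!B, !(!A && ((B || A) -> (B == !A))).
          branch 1.2.1 (add !B, (!A && ((B || A) -> (B == !A)))):
            × closes — contains both B and !B.
          branch 1.2.2 (add !!B, !(!A && ((B || A) -> (B == !A)))):
            !(!A && ((B || A) -> (B == !A))): β-rule — branch into !!A  //  !((B || A) -> (B == !A)).
              branch 1.2.2.1 (add !!A):
                × closes — contains both A and !A.
              branch 1.2.2.2 (add !((B || A) -> (B == !A))):
                !((B || A) -> (B == !A)): α-rule — add (B || A), !(B == !A).
                (B || A): β-rule — branch into B  //  A.
                  branch 1.2.2.2.1 (add B):
                    !(B == !A): β-rule — branch into B, !!A  //  !B, !A.
                      branch 1.2.2.2.1.1 (add B, !!A):
                        × closes — contains both A and !A.
                      branch 1.2.2.2.1.2 (add !B, !A):
                        × closes — contains both B and !B.
                  branch 1.2.2.2.2 (add A):
                    × closes — contains both A and !A.
  branch 2 (add !(C == A), !(!B == (!A && ((B || A) -> (B == !A))))):
    !(C == A): β-rule — branch into C, !A  //  !C, A.
      branch 2.1 (add C, !A):
        !(!B == (!A && ((B || A) -> (B == !A)))): β-rule — branch into !B, !(!A && ((B || A) -> (B == !A)))  //  !!B, (!A && ((B || A) -> (B == !A))).
          branch 2.1.1 (add !B, !(!A && ((B || A) -> (B == !A)))):
            × closes — contains both B and !B.
          branch 2.1.2 (add !!B, (!A && ((B || A) -> (B == !A)))):
            (!A && ((B || A) -> (B == !A))): α-rule — add !A, ((B || A) -> (B == !A)).
            ((B || A) -> (B == !A)): β-rule — branch into !(B || A)  //  (B == !A).
              branch 2.1.2.1 (add !(B || A)):
                !(B || A): α-rule — add !B, !A.
                × closes — contains both B and !B.
              branch 2.1.2.2 (add (B == !A)):
                (B == !A): β-rule — branch into B, !A  //  !B, !!A.
                  branch 2.1.2.2.1 (add B, !A):
                    ○ open, literals {A=0, B=1, C=1}.
                  branch 2.1.2.2.2 (add !B, !!A):
                    × closes — contains both B and !B.
      branch 2.2 (add !C, A):
        !(!B == (!A && ((B || A) -> (B == !A)))): β-rule — branch into !B, !(!A && ((B || A) -> (B == !A)))  //  !!B, (!A && ((B || A) -> (B == !A))).
          branch 2.2.1 (add !B, !(!A && ((B || A) -> (B == !A)))):
            × closes — contains both B and !B.
          branch 2.2.2 (add !!B, (!A && ((B || A) -> (B == !A)))):
            (!A && ((B || A) -> (B == !A))): α-rule — add !A, ((B || A) -> (B == !A)).
            × closes — contains both A and !A.
13 branches closed, 4 open.
Each open branch fixes some atoms; the unmentioned ones are free. Counting distinct full assignments: branch {A=1, B=1, C=1} (none free) contributes 1 new; branch {A=1, B=1, C=1} (none free) contributes 0 new; branch {A=1, B=1, C=1} (none free) contributes 0 new; branch {A=0, B=1, C=1} (none free) contributes 1 new. Total: 2.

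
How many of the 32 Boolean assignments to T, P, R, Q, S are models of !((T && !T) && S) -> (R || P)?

Initial set: {(!((T && !T) && S) -> (R || P))}.
(!((T && !T) && S) -> (R || P)): β-rule — branch into !!((T && !T) && S)  //  (R || P).
  branch 1 (add !!((T && !T) && S)):
    !!((T && !T) && S): α-rule — add (T && !T), S.
    (T && !T): α-rule — add T, !T.
    × closes — contains both T and !T.
  branch 2 (add (R || P)):
    (R || P): β-rule — branch into R  //  P.
      branch 2.1 (add R):
        ○ open, literals {R=1}.
      branch 2.2 (add P):
        ○ open, literals {P=1}.
1 branch closed, 2 open.
Each open branch fixes some atoms; the unmentioned ones are free. Counting distinct full assignments: branch {R=1} (T, P, Q, S) contributes 16 new; branch {P=1} (T, R, Q, S) contributes 8 new. Total: 24.

24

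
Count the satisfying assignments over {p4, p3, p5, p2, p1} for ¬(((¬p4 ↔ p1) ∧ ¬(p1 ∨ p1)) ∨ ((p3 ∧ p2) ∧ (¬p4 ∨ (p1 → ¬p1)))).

Initial set: {T ¬(((¬p4 ↔ p1) ∧ ¬(p1 ∨ p1)) ∨ ((p3 ∧ p2) ∧ (¬p4 ∨ (p1 → ¬p1))))}.
T ¬(((¬p4 ↔ p1) ∧ ¬(p1 ∨ p1)) ∨ ((p3 ∧ p2) ∧ (¬p4 ∨ (p1 → ¬p1)))): α-rule — add F ((¬p4 ↔ p1) ∧ ¬(p1 ∨ p1)), F ((p3 ∧ p2) ∧ (¬p4 ∨ (p1 → ¬p1))).
F ((¬p4 ↔ p1) ∧ ¬(p1 ∨ p1)): β-rule — branch into F (¬p4 ↔ p1)  //  F ¬(p1 ∨ p1).
  branch 1 (add F (¬p4 ↔ p1)):
    F ((p3 ∧ p2) ∧ (¬p4 ∨ (p1 → ¬p1))): β-rule — branch into F (p3 ∧ p2)  //  F (¬p4 ∨ (p1 → ¬p1)).
      branch 1.1 (add F (p3 ∧ p2)):
        F (¬p4 ↔ p1): β-rule — branch into T ¬p4, F p1  //  F ¬p4, T p1.
          branch 1.1.1 (add T ¬p4, F p1):
            F (p3 ∧ p2): β-rule — branch into F p3  //  F p2.
              branch 1.1.1.1 (add F p3):
                ○ open, literals {p1=false, p3=false, p4=false}.
              branch 1.1.1.2 (add F p2):
                ○ open, literals {p1=false, p2=false, p4=false}.
          branch 1.1.2 (add F ¬p4, T p1):
            F (p3 ∧ p2): β-rule — branch into F p3  //  F p2.
              branch 1.1.2.1 (add F p3):
                ○ open, literals {p1=true, p3=false, p4=true}.
              branch 1.1.2.2 (add F p2):
                ○ open, literals {p1=true, p2=false, p4=true}.
      branch 1.2 (add F (¬p4 ∨ (p1 → ¬p1))):
        F (¬p4 ∨ (p1 → ¬p1)): α-rule — add F ¬p4, F (p1 → ¬p1).
        F (p1 → ¬p1): α-rule — add T p1, F ¬p1.
        F (¬p4 ↔ p1): β-rule — branch into T ¬p4, F p1  //  F ¬p4, T p1.
          branch 1.2.1 (add T ¬p4, F p1):
            × closes — contains both p4 and ¬p4.
          branch 1.2.2 (add F ¬p4, T p1):
            ○ open, literals {p1=true, p4=true}.
  branch 2 (add F ¬(p1 ∨ p1)):
    F ((p3 ∧ p2) ∧ (¬p4 ∨ (p1 → ¬p1))): β-rule — branch into F (p3 ∧ p2)  //  F (¬p4 ∨ (p1 → ¬p1)).
      branch 2.1 (add F (p3 ∧ p2)):
        F ¬(p1 ∨ p1): β-rule — branch into T p1  //  T p1.
          branch 2.1.1 (add T p1):
            F (p3 ∧ p2): β-rule — branch into F p3  //  F p2.
              branch 2.1.1.1 (add F p3):
                ○ open, literals {p1=true, p3=false}.
              branch 2.1.1.2 (add F p2):
                ○ open, literals {p1=true, p2=false}.
          branch 2.1.2 (add T p1):
            F (p3 ∧ p2): β-rule — branch into F p3  //  F p2.
              branch 2.1.2.1 (add F p3):
                ○ open, literals {p1=true, p3=false}.
              branch 2.1.2.2 (add F p2):
                ○ open, literals {p1=true, p2=false}.
      branch 2.2 (add F (¬p4 ∨ (p1 → ¬p1))):
        F (¬p4 ∨ (p1 → ¬p1)): α-rule — add F ¬p4, F (p1 → ¬p1).
        F (p1 → ¬p1): α-rule — add T p1, F ¬p1.
        F ¬(p1 ∨ p1): β-rule — branch into T p1  //  T p1.
          branch 2.2.1 (add T p1):
            ○ open, literals {p1=true, p4=true}.
          branch 2.2.2 (add T p1):
            ○ open, literals {p1=true, p4=true}.
1 branch closed, 11 open.
Each open branch fixes some atoms; the unmentioned ones are free. Counting distinct full assignments: branch {p1=false, p3=false, p4=false} (p5, p2) contributes 4 new; branch {p1=false, p2=false, p4=false} (p3, p5) contributes 2 new; branch {p1=true, p3=false, p4=true} (p5, p2) contributes 4 new; branch {p1=true, p2=false, p4=true} (p3, p5) contributes 2 new; branch {p1=true, p4=true} (p3, p5, p2) contributes 2 new; branch {p1=true, p3=false} (p4, p5, p2) contributes 4 new; branch {p1=true, p2=false} (p4, p3, p5) contributes 2 new; branch {p1=true, p3=false} (p4, p5, p2) contributes 0 new; branch {p1=true, p2=false} (p4, p3, p5) contributes 0 new; branch {p1=true, p4=true} (p3, p5, p2) contributes 0 new; branch {p1=true, p4=true} (p3, p5, p2) contributes 0 new. Total: 20.

20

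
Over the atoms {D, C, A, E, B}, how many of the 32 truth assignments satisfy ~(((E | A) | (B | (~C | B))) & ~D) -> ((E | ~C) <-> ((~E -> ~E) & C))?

19

Initial set: {T (~(((E | A) | (B | (~C | B))) & ~D) -> ((E | ~C) <-> ((~E -> ~E) & C)))}.
T (~(((E | A) | (B | (~C | B))) & ~D) -> ((E | ~C) <-> ((~E -> ~E) & C))): β-rule — branch into F ~(((E | A) | (B | (~C | B))) & ~D)  //  T ((E | ~C) <-> ((~E -> ~E) & C)).
  branch 1 (add F ~(((E | A) | (B | (~C | B))) & ~D)):
    F ~(((E | A) | (B | (~C | B))) & ~D): α-rule — add T ((E | A) | (B | (~C | B))), T ~D.
    T ((E | A) | (B | (~C | B))): β-rule — branch into T (E | A)  //  T (B | (~C | B)).
      branch 1.1 (add T (E | A)):
        T (E | A): β-rule — branch into T E  //  T A.
          branch 1.1.1 (add T E):
            ○ open, literals {D=0, E=1}.
          branch 1.1.2 (add T A):
            ○ open, literals {A=1, D=0}.
      branch 1.2 (add T (B | (~C | B))):
        T (B | (~C | B)): β-rule — branch into T B  //  T (~C | B).
          branch 1.2.1 (add T B):
            ○ open, literals {B=1, D=0}.
          branch 1.2.2 (add T (~C | B)):
            T (~C | B): β-rule — branch into T ~C  //  T B.
              branch 1.2.2.1 (add T ~C):
                ○ open, literals {C=0, D=0}.
              branch 1.2.2.2 (add T B):
                ○ open, literals {B=1, D=0}.
  branch 2 (add T ((E | ~C) <-> ((~E -> ~E) & C))):
    T ((E | ~C) <-> ((~E -> ~E) & C)): β-rule — branch into T (E | ~C), T ((~E -> ~E) & C)  //  F (E | ~C), F ((~E -> ~E) & C).
      branch 2.1 (add T (E | ~C), T ((~E -> ~E) & C)):
        T ((~E -> ~E) & C): α-rule — add T (~E -> ~E), T C.
        T (E | ~C): β-rule — branch into T E  //  T ~C.
          branch 2.1.1 (add T E):
            T (~E -> ~E): β-rule — branch into F ~E  //  T ~E.
              branch 2.1.1.1 (add F ~E):
                ○ open, literals {C=1, E=1}.
              branch 2.1.1.2 (add T ~E):
                × closes — contains both E and ~E.
          branch 2.1.2 (add T ~C):
            × closes — contains both C and ~C.
      branch 2.2 (add F (E | ~C), F ((~E -> ~E) & C)):
        F (E | ~C): α-rule — add F E, F ~C.
        F ((~E -> ~E) & C): β-rule — branch into F (~E -> ~E)  //  F C.
          branch 2.2.1 (add F (~E -> ~E)):
            F (~E -> ~E): α-rule — add T ~E, F ~E.
            × closes — contains both E and ~E.
          branch 2.2.2 (add F C):
            × closes — contains both C and ~C.
4 branches closed, 6 open.
Each open branch fixes some atoms; the unmentioned ones are free. Counting distinct full assignments: branch {D=0, E=1} (C, A, B) contributes 8 new; branch {A=1, D=0} (C, E, B) contributes 4 new; branch {B=1, D=0} (C, A, E) contributes 2 new; branch {C=0, D=0} (A, E, B) contributes 1 new; branch {B=1, D=0} (C, A, E) contributes 0 new; branch {C=1, E=1} (D, A, B) contributes 4 new. Total: 19.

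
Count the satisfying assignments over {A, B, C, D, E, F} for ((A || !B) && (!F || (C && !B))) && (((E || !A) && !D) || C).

Initial set: {(((A || !B) && (!F || (C && !B))) && (((E || !A) && !D) || C))}.
(((A || !B) && (!F || (C && !B))) && (((E || !A) && !D) || C)): α-rule — add ((A || !B) && (!F || (C && !B))), (((E || !A) && !D) || C).
((A || !B) && (!F || (C && !B))): α-rule — add (A || !B), (!F || (C && !B)).
(((E || !A) && !D) || C): β-rule — branch into ((E || !A) && !D)  //  C.
  branch 1 (add ((E || !A) && !D)):
    ((E || !A) && !D): α-rule — add (E || !A), !D.
    (A || !B): β-rule — branch into A  //  !B.
      branch 1.1 (add A):
        (!F || (C && !B)): β-rule — branch into !F  //  (C && !B).
          branch 1.1.1 (add !F):
            (E || !A): β-rule — branch into E  //  !A.
              branch 1.1.1.1 (add E):
                ○ open, literals {A=1, D=0, E=1, F=0}.
              branch 1.1.1.2 (add !A):
                × closes — contains both A and !A.
          branch 1.1.2 (add (C && !B)):
            (C && !B): α-rule — add C, !B.
            (E || !A): β-rule — branch into E  //  !A.
              branch 1.1.2.1 (add E):
                ○ open, literals {A=1, B=0, C=1, D=0, E=1}.
              branch 1.1.2.2 (add !A):
                × closes — contains both A and !A.
      branch 1.2 (add !B):
        (!F || (C && !B)): β-rule — branch into !F  //  (C && !B).
          branch 1.2.1 (add !F):
            (E || !A): β-rule — branch into E  //  !A.
              branch 1.2.1.1 (add E):
                ○ open, literals {B=0, D=0, E=1, F=0}.
              branch 1.2.1.2 (add !A):
                ○ open, literals {A=0, B=0, D=0, F=0}.
          branch 1.2.2 (add (C && !B)):
            (C && !B): α-rule — add C, !B.
            (E || !A): β-rule — branch into E  //  !A.
              branch 1.2.2.1 (add E):
                ○ open, literals {B=0, C=1, D=0, E=1}.
              branch 1.2.2.2 (add !A):
                ○ open, literals {A=0, B=0, C=1, D=0}.
  branch 2 (add C):
    (A || !B): β-rule — branch into A  //  !B.
      branch 2.1 (add A):
        (!F || (C && !B)): β-rule — branch into !F  //  (C && !B).
          branch 2.1.1 (add !F):
            ○ open, literals {A=1, C=1, F=0}.
          branch 2.1.2 (add (C && !B)):
            (C && !B): α-rule — add C, !B.
            ○ open, literals {A=1, B=0, C=1}.
      branch 2.2 (add !B):
        (!F || (C && !B)): β-rule — branch into !F  //  (C && !B).
          branch 2.2.1 (add !F):
            ○ open, literals {B=0, C=1, F=0}.
          branch 2.2.2 (add (C && !B)):
            (C && !B): α-rule — add C, !B.
            ○ open, literals {B=0, C=1}.
2 branches closed, 10 open.
Each open branch fixes some atoms; the unmentioned ones are free. Counting distinct full assignments: branch {A=1, D=0, E=1, F=0} (B, C) contributes 4 new; branch {A=1, B=0, C=1, D=0, E=1} (F) contributes 1 new; branch {B=0, D=0, E=1, F=0} (A, C) contributes 2 new; branch {A=0, B=0, D=0, F=0} (C, E) contributes 2 new; branch {B=0, C=1, D=0, E=1} (A, F) contributes 1 new; branch {A=0, B=0, C=1, D=0} (E, F) contributes 1 new; branch {A=1, C=1, F=0} (B, D, E) contributes 6 new; branch {A=1, B=0, C=1} (D, E, F) contributes 3 new; branch {B=0, C=1, F=0} (A, D, E) contributes 2 new; branch {B=0, C=1} (A, D, E, F) contributes 2 new. Total: 24.

24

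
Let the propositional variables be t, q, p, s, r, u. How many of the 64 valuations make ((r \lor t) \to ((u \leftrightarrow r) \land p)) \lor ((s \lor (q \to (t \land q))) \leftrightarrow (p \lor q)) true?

49

Initial set: {(((r \lor t) \to ((u \leftrightarrow r) \land p)) \lor ((s \lor (q \to (t \land q))) \leftrightarrow (p \lor q)))}.
(((r \lor t) \to ((u \leftrightarrow r) \land p)) \lor ((s \lor (q \to (t \land q))) \leftrightarrow (p \lor q))): β-rule — branch into ((r \lor t) \to ((u \leftrightarrow r) \land p))  //  ((s \lor (q \to (t \land q))) \leftrightarrow (p \lor q)).
  branch 1 (add ((r \lor t) \to ((u \leftrightarrow r) \land p))):
    ((r \lor t) \to ((u \leftrightarrow r) \land p)): β-rule — branch into \lnot (r \lor t)  //  ((u \leftrightarrow r) \land p).
      branch 1.1 (add \lnot (r \lor t)):
        \lnot (r \lor t): α-rule — add \lnot r, \lnot t.
        ○ open, literals {r=false, t=false}.
      branch 1.2 (add ((u \leftrightarrow r) \land p)):
        ((u \leftrightarrow r) \land p): α-rule — add (u \leftrightarrow r), p.
        (u \leftrightarrow r): β-rule — branch into u, r  //  \lnot u, \lnot r.
          branch 1.2.1 (add u, r):
            ○ open, literals {p=true, r=true, u=true}.
          branch 1.2.2 (add \lnot u, \lnot r):
            ○ open, literals {p=true, r=false, u=false}.
  branch 2 (add ((s \lor (q \to (t \land q))) \leftrightarrow (p \lor q))):
    ((s \lor (q \to (t \land q))) \leftrightarrow (p \lor q)): β-rule — branch into (s \lor (q \to (t \land q))), (p \lor q)  //  \lnot (s \lor (q \to (t \land q))), \lnot (p \lor q).
      branch 2.1 (add (s \lor (q \to (t \land q))), (p \lor q)):
        (s \lor (q \to (t \land q))): β-rule — branch into s  //  (q \to (t \land q)).
          branch 2.1.1 (add s):
            (p \lor q): β-rule — branch into p  //  q.
              branch 2.1.1.1 (add p):
                ○ open, literals {p=true, s=true}.
              branch 2.1.1.2 (add q):
                ○ open, literals {q=true, s=true}.
          branch 2.1.2 (add (q \to (t \land q))):
            (p \lor q): β-rule — branch into p  //  q.
              branch 2.1.2.1 (add p):
                (q \to (t \land q)): β-rule — branch into \lnot q  //  (t \land q).
                  branch 2.1.2.1.1 (add \lnot q):
                    ○ open, literals {p=true, q=false}.
                  branch 2.1.2.1.2 (add (t \land q)):
                    (t \land q): α-rule — add t, q.
                    ○ open, literals {p=true, q=true, t=true}.
              branch 2.1.2.2 (add q):
                (q \to (t \land q)): β-rule — branch into \lnot q  //  (t \land q).
                  branch 2.1.2.2.1 (add \lnot q):
                    × closes — contains both q and \lnot q.
                  branch 2.1.2.2.2 (add (t \land q)):
                    (t \land q): α-rule — add t, q.
                    ○ open, literals {q=true, t=true}.
      branch 2.2 (add \lnot (s \lor (q \to (t \land q))), \lnot (p \lor q)):
        \lnot (s \lor (q \to (t \land q))): α-rule — add \lnot s, \lnot (q \to (t \land q)).
        \lnot (p \lor q): α-rule — add \lnot p, \lnot q.
        \lnot (q \to (t \land q)): α-rule — add q, \lnot (t \land q).
        × closes — contains both q and \lnot q.
2 branches closed, 8 open.
Each open branch fixes some atoms; the unmentioned ones are free. Counting distinct full assignments: branch {r=false, t=false} (q, p, s, u) contributes 16 new; branch {p=true, r=true, u=true} (t, q, s) contributes 8 new; branch {p=true, r=false, u=false} (t, q, s) contributes 4 new; branch {p=true, s=true} (t, q, r, u) contributes 6 new; branch {q=true, s=true} (t, p, r, u) contributes 6 new; branch {p=true, q=false} (t, s, r, u) contributes 3 new; branch {p=true, q=true, t=true} (s, r, u) contributes 2 new; branch {q=true, t=true} (p, s, r, u) contributes 4 new. Total: 49.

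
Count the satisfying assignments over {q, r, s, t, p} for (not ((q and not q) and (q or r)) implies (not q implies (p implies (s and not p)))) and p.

Initial set: {((not ((q and not q) and (q or r)) implies (not q implies (p implies (s and not p)))) and p)}.
((not ((q and not q) and (q or r)) implies (not q implies (p implies (s and not p)))) and p): α-rule — add (not ((q and not q) and (q or r)) implies (not q implies (p implies (s and not p)))), p.
(not ((q and not q) and (q or r)) implies (not q implies (p implies (s and not p)))): β-rule — branch into not not ((q and not q) and (q or r))  //  (not q implies (p implies (s and not p))).
  branch 1 (add not not ((q and not q) and (q or r))):
    not not ((q and not q) and (q or r)): α-rule — add (q and not q), (q or r).
    (q and not q): α-rule — add q, not q.
    × closes — contains both q and not q.
  branch 2 (add (not q implies (p implies (s and not p)))):
    (not q implies (p implies (s and not p))): β-rule — branch into not not q  //  (p implies (s and not p)).
      branch 2.1 (add not not q):
        ○ open, literals {p=1, q=1}.
      branch 2.2 (add (p implies (s and not p))):
        (p implies (s and not p)): β-rule — branch into not p  //  (s and not p).
          branch 2.2.1 (add not p):
            × closes — contains both p and not p.
          branch 2.2.2 (add (s and not p)):
            (s and not p): α-rule — add s, not p.
            × closes — contains both p and not p.
3 branches closed, 1 open.
Each open branch fixes some atoms; the unmentioned ones are free. Counting distinct full assignments: branch {p=1, q=1} (r, s, t) contributes 8 new. Total: 8.

8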